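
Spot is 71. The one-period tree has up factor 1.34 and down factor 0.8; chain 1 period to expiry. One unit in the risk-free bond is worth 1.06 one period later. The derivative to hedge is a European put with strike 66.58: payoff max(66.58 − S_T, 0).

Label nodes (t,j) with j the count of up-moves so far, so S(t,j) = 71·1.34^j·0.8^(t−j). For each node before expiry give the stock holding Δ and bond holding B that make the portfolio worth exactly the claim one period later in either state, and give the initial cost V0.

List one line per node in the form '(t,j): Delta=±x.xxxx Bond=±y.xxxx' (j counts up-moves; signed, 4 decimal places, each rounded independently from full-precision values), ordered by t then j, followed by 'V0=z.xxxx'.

(0,0): Delta=-0.2551 Bond=22.8952
V0=4.7841

The replicating-portfolio and risk-neutral prices coincide; use p* = (1.06−0.8)/(1.34−0.8) = 0.4815 for the latter.
Terminal values V(1,·): V(1,0)=9.7800, V(1,1)=0.0000
Node (0,0) S=71.0000: V=(p*·0.0000+(1−p*)·9.7800)/1.06=4.7841; Δ=(0.0000−9.7800)/(95.1400−56.8000)=-0.2551; B=V−Δ·S=22.8952
Each (Δ,B) replicates both successor values, so the strategy is self-financing and V0 is arbitrage-free.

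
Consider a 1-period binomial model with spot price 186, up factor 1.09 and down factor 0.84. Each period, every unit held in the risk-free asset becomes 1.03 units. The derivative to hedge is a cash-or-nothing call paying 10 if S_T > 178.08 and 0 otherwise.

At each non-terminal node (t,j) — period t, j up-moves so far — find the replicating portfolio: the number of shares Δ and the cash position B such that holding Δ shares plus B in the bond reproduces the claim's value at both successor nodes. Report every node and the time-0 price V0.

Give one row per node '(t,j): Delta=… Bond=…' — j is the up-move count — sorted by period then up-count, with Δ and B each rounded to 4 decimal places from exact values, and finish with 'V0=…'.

(0,0): Delta=0.2151 Bond=-32.6214
V0=7.3786

Under the risk-neutral measure, an up-move has probability p* = (R−d)/(u−d) = 0.7600 and values discount at R = 1.03.
Terminal values V(1,·): V(1,0)=0.0000, V(1,1)=10.0000
Node (0,0) S=186.0000: V=(p*·10.0000+(1−p*)·0.0000)/1.03=7.3786; Δ=(10.0000−0.0000)/(202.7400−156.2400)=0.2151; B=V−Δ·S=-32.6214
Root portfolio cost Δ·186+B reproduces V0=7.3786.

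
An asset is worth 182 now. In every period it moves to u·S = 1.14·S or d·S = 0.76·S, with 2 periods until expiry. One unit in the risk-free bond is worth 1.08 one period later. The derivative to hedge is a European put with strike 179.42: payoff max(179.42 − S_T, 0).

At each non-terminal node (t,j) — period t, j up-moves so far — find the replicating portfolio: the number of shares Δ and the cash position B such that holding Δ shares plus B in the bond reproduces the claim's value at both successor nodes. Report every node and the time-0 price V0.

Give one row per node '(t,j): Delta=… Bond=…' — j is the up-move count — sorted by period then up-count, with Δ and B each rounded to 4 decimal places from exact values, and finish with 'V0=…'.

No-arbitrage ⇒ martingale measure with p* = (R−d)/(u−d) = 0.8421.
Payoff layer (t=2): V(2,0)=74.2968, V(2,1)=21.7352, V(2,2)=0.0000
(1,0): S=138.3200. Δ = (V_up−V_dn)/(S_up−S_dn) = (21.7352−74.2968)/(157.6848−105.1232) = -1.0000. V = [p*·21.7352 + (1−p*)·74.2968]/1.08 = 27.8096. B = V − Δ·S = 166.1296.
(1,1): S=207.4800. Δ = (V_up−V_dn)/(S_up−S_dn) = (0.0000−21.7352)/(236.5272−157.6848) = -0.2757. V = [p*·0.0000 + (1−p*)·21.7352]/1.08 = 3.1777. B = V − Δ·S = 60.3756.
(0,0): S=182.0000. Δ = (V_up−V_dn)/(S_up−S_dn) = (3.1777−27.8096)/(207.4800−138.3200) = -0.3562. V = [p*·3.1777 + (1−p*)·27.8096]/1.08 = 6.5434. B = V − Δ·S = 71.3644.
Each (Δ,B) replicates both successor values, so the strategy is self-financing and V0 is arbitrage-free.

(0,0): Delta=-0.3562 Bond=71.3644
(1,0): Delta=-1.0000 Bond=166.1296
(1,1): Delta=-0.2757 Bond=60.3756
V0=6.5434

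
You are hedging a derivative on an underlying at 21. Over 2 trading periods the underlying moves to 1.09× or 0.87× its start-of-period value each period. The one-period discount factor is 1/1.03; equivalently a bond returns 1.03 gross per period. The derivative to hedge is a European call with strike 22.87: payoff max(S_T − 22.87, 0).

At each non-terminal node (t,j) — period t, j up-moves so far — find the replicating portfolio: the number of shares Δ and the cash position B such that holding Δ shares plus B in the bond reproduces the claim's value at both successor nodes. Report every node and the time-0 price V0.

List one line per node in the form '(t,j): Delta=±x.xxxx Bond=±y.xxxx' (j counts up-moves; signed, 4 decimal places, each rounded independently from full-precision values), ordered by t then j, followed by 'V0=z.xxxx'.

(0,0): Delta=0.3179 Bond=-5.6390
(1,0): Delta=0.0000 Bond=0.0000
(1,1): Delta=0.4131 Bond=-7.9863
V0=1.0371

Risk-neutral probability p* = (R−d)/(u−d) = (1.03−0.87)/(1.09−0.87) = 0.7273.
Payoff layer (t=2): V(2,0)=0.0000, V(2,1)=0.0000, V(2,2)=2.0801
Node (1,0) S=18.2700: V=(p*·0.0000+(1−p*)·0.0000)/1.03=0.0000; Δ=(0.0000−0.0000)/(19.9143−15.8949)=0.0000; B=V−Δ·S=0.0000
Node (1,1) S=22.8900: V=(p*·2.0801+(1−p*)·0.0000)/1.03=1.4687; Δ=(2.0801−0.0000)/(24.9501−19.9143)=0.4131; B=V−Δ·S=-7.9863
Node (0,0) S=21.0000: V=(p*·1.4687+(1−p*)·0.0000)/1.03=1.0371; Δ=(1.4687−0.0000)/(22.8900−18.2700)=0.3179; B=V−Δ·S=-5.6390
Each (Δ,B) replicates both successor values, so the strategy is self-financing and V0 is arbitrage-free.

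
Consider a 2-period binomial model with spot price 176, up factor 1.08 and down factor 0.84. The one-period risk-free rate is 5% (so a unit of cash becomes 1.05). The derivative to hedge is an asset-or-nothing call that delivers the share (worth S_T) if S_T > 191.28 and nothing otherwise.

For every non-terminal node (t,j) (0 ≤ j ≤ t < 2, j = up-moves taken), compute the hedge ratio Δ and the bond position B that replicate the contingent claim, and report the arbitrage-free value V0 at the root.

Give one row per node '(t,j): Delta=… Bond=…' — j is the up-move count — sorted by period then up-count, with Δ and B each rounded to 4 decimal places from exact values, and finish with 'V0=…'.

Since d<R<u, set p* = (R−d)/(u−d) = 0.8750; price each node as the discounted p*-expectation of its children.
Payoff layer (t=2): V(2,0)=0.0000, V(2,1)=0.0000, V(2,2)=205.2864
  t=1,j=0: stock 147.8400 → up 159.6672 (V=0.0000), down 124.1856 (V=0.0000). Price 0.0000; hedge Δ=0.0000, bond B=0.0000.
  t=1,j=1: stock 190.0800 → up 205.2864 (V=205.2864), down 159.6672 (V=0.0000). Price 171.0720; hedge Δ=4.5000, bond B=-684.2880.
  t=0,j=0: stock 176.0000 → up 190.0800 (V=171.0720), down 147.8400 (V=0.0000). Price 142.5600; hedge Δ=4.0500, bond B=-570.2400.
Check: Δ(0,0)·S0 + B(0,0) = 142.5600 = V0.

(0,0): Delta=4.0500 Bond=-570.2400
(1,0): Delta=0.0000 Bond=0.0000
(1,1): Delta=4.5000 Bond=-684.2880
V0=142.5600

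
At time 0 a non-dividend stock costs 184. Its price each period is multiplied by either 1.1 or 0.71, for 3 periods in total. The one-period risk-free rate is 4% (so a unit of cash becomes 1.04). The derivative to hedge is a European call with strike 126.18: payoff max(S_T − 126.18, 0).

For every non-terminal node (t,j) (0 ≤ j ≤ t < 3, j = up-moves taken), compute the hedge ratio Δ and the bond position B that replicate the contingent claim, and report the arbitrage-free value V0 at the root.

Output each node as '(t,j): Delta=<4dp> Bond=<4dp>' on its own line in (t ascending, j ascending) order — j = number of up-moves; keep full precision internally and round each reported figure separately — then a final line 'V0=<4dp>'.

The replicating-portfolio and risk-neutral prices coincide; use p* = (1.04−0.71)/(1.1−0.71) = 0.8462 for the latter.
Terminal payoffs: V(3,0)=0.0000, V(3,1)=0.0000, V(3,2)=31.8944, V(3,3)=118.7240
(2,0): S=92.7544. Δ = (V_up−V_dn)/(S_up−S_dn) = (0.0000−0.0000)/(102.0298−65.8556) = 0.0000. V = [p*·0.0000 + (1−p*)·0.0000]/1.04 = 0.0000. B = V − Δ·S = 0.0000.
(2,1): S=143.7040. Δ = (V_up−V_dn)/(S_up−S_dn) = (31.8944−0.0000)/(158.0744−102.0298) = 0.5691. V = [p*·31.8944 + (1−p*)·0.0000]/1.04 = 25.9496. B = V − Δ·S = -55.8309.
(2,2): S=222.6400. Δ = (V_up−V_dn)/(S_up−S_dn) = (118.7240−31.8944)/(244.9040−158.0744) = 1.0000. V = [p*·118.7240 + (1−p*)·31.8944]/1.04 = 101.3131. B = V − Δ·S = -121.3269.
(1,0): S=130.6400. Δ = (V_up−V_dn)/(S_up−S_dn) = (25.9496−0.0000)/(143.7040−92.7544) = 0.5093. V = [p*·25.9496 + (1−p*)·0.0000]/1.04 = 21.1128. B = V − Δ·S = -45.4246.
(1,1): S=202.4000. Δ = (V_up−V_dn)/(S_up−S_dn) = (101.3131−25.9496)/(222.6400−143.7040) = 0.9547. V = [p*·101.3131 + (1−p*)·25.9496]/1.04 = 86.2680. B = V − Δ·S = -106.9717.
(0,0): S=184.0000. Δ = (V_up−V_dn)/(S_up−S_dn) = (86.2680−21.1128)/(202.4000−130.6400) = 0.9080. V = [p*·86.2680 + (1−p*)·21.1128]/1.04 = 73.3116. B = V − Δ·S = -93.7528.
Check: Δ(0,0)·S0 + B(0,0) = 73.3116 = V0.

(0,0): Delta=0.9080 Bond=-93.7528
(1,0): Delta=0.5093 Bond=-45.4246
(1,1): Delta=0.9547 Bond=-106.9717
(2,0): Delta=0.0000 Bond=0.0000
(2,1): Delta=0.5691 Bond=-55.8309
(2,2): Delta=1.0000 Bond=-121.3269
V0=73.3116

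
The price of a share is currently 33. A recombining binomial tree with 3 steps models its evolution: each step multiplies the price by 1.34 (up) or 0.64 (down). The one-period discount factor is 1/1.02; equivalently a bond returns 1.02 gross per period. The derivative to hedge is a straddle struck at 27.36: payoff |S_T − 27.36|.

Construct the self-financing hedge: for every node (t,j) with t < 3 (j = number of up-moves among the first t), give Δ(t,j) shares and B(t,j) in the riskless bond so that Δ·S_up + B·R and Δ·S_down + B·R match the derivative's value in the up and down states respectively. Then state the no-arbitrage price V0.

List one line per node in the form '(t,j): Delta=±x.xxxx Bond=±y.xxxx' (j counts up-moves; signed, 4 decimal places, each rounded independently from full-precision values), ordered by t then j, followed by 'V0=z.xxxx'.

Risk-neutral probability p* = (R−d)/(u−d) = (1.02−0.64)/(1.34−0.64) = 0.5429.
Terminal values V(3,·): V(3,0)=18.7092, V(3,1)=9.2475, V(3,2)=10.5631, V(3,3)=52.0414
Node (2,0) S=13.5168: V=(p*·9.2475+(1−p*)·18.7092)/1.02=13.3067; Δ=(9.2475−18.7092)/(18.1125−8.6508)=-1.0000; B=V−Δ·S=26.8235
Node (2,1) S=28.3008: V=(p*·10.5631+(1−p*)·9.2475)/1.02=9.7663; Δ=(10.5631−9.2475)/(37.9231−18.1125)=0.0664; B=V−Δ·S=7.8869
Node (2,2) S=59.2548: V=(p*·52.0414+(1−p*)·10.5631)/1.02=32.4313; Δ=(52.0414−10.5631)/(79.4014−37.9231)=1.0000; B=V−Δ·S=-26.8235
Node (1,0) S=21.1200: V=(p*·9.7663+(1−p*)·13.3067)/1.02=11.1616; Δ=(9.7663−13.3067)/(28.3008−13.5168)=-0.2395; B=V−Δ·S=16.2193
Node (1,1) S=44.2200: V=(p*·32.4313+(1−p*)·9.7663)/1.02=21.6374; Δ=(32.4313−9.7663)/(59.2548−28.3008)=0.7322; B=V−Δ·S=-10.7411
Node (0,0) S=33.0000: V=(p*·21.6374+(1−p*)·11.1616)/1.02=16.5181; Δ=(21.6374−11.1616)/(44.2200−21.1200)=0.4535; B=V−Δ·S=1.5526
The time-0 hedge costs 16.5181, which is the no-arbitrage price.

(0,0): Delta=0.4535 Bond=1.5526
(1,0): Delta=-0.2395 Bond=16.2193
(1,1): Delta=0.7322 Bond=-10.7411
(2,0): Delta=-1.0000 Bond=26.8235
(2,1): Delta=0.0664 Bond=7.8869
(2,2): Delta=1.0000 Bond=-26.8235
V0=16.5181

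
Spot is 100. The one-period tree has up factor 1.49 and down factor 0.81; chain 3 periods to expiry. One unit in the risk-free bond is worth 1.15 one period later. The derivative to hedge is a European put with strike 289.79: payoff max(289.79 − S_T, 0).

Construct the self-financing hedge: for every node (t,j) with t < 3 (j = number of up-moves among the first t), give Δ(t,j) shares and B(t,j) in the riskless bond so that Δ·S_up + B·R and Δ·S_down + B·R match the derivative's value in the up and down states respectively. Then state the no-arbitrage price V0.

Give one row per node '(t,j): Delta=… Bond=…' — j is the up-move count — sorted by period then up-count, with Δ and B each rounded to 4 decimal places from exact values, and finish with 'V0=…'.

No-arbitrage ⇒ martingale measure with p* = (R−d)/(u−d) = 0.5000.
Payoff layer (t=3): V(3,0)=236.6459, V(3,1)=192.0311, V(3,2)=109.9619, V(3,3)=0.0000
  t=2,j=0: stock 65.6100 → up 97.7589 (V=192.0311), down 53.1441 (V=236.6459). Price 186.3813; hedge Δ=-1.0000, bond B=251.9913.
  t=2,j=1: stock 120.6900 → up 179.8281 (V=109.9619), down 97.7589 (V=192.0311). Price 131.3013; hedge Δ=-1.0000, bond B=251.9913.
  t=2,j=2: stock 222.0100 → up 330.7949 (V=0.0000), down 179.8281 (V=109.9619). Price 47.8095; hedge Δ=-0.7284, bond B=209.5182.
  t=1,j=0: stock 81.0000 → up 120.6900 (V=131.3013), down 65.6100 (V=186.3813). Price 138.1229; hedge Δ=-1.0000, bond B=219.1229.
  t=1,j=1: stock 149.0000 → up 222.0100 (V=47.8095), down 120.6900 (V=131.3013). Price 77.8743; hedge Δ=-0.8240, bond B=200.6563.
  t=0,j=0: stock 100.0000 → up 149.0000 (V=77.8743), down 81.0000 (V=138.1229). Price 93.9118; hedge Δ=-0.8860, bond B=182.5127.
Self-financing check: at every node Δ·S+B equals the discounted successor values.

(0,0): Delta=-0.8860 Bond=182.5127
(1,0): Delta=-1.0000 Bond=219.1229
(1,1): Delta=-0.8240 Bond=200.6563
(2,0): Delta=-1.0000 Bond=251.9913
(2,1): Delta=-1.0000 Bond=251.9913
(2,2): Delta=-0.7284 Bond=209.5182
V0=93.9118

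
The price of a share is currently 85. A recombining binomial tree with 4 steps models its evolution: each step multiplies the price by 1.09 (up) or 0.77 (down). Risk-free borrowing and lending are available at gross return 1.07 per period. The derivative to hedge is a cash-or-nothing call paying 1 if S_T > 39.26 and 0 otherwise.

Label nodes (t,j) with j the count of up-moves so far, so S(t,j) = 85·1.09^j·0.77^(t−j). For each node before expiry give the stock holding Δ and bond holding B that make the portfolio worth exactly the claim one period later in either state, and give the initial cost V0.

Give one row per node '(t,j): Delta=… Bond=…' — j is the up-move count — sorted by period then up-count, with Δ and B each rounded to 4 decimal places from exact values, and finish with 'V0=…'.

Risk-neutral probability p* = (R−d)/(u−d) = (1.07−0.77)/(1.09−0.77) = 0.9375.
Terminal values V(4,·): V(4,0)=0.0000, V(4,1)=1.0000, V(4,2)=1.0000, V(4,3)=1.0000, V(4,4)=1.0000
  t=3,j=0: stock 38.8053 → up 42.2978 (V=1.0000), down 29.8801 (V=0.0000). Price 0.8762; hedge Δ=0.0805, bond B=-2.2488.
  t=3,j=1: stock 54.9322 → up 59.8761 (V=1.0000), down 42.2978 (V=1.0000). Price 0.9346; hedge Δ=0.0000, bond B=0.9346.
  t=3,j=2: stock 77.7611 → up 84.7596 (V=1.0000), down 59.8761 (V=1.0000). Price 0.9346; hedge Δ=0.0000, bond B=0.9346.
  t=3,j=3: stock 110.0775 → up 119.9844 (V=1.0000), down 84.7596 (V=1.0000). Price 0.9346; hedge Δ=0.0000, bond B=0.9346.
  t=2,j=0: stock 50.3965 → up 54.9322 (V=0.9346), down 38.8053 (V=0.8762). Price 0.8700; hedge Δ=0.0036, bond B=0.6875.
  t=2,j=1: stock 71.3405 → up 77.7611 (V=0.9346), down 54.9322 (V=0.9346). Price 0.8734; hedge Δ=0.0000, bond B=0.8734.
  t=2,j=2: stock 100.9885 → up 110.0775 (V=0.9346), down 77.7611 (V=0.9346). Price 0.8734; hedge Δ=0.0000, bond B=0.8734.
  t=1,j=0: stock 65.4500 → up 71.3405 (V=0.8734), down 50.3965 (V=0.8700). Price 0.8161; hedge Δ=0.0002, bond B=0.8054.
  t=1,j=1: stock 92.6500 → up 100.9885 (V=0.8734), down 71.3405 (V=0.8734). Price 0.8163; hedge Δ=0.0000, bond B=0.8163.
  t=0,j=0: stock 85.0000 → up 92.6500 (V=0.8163), down 65.4500 (V=0.8161). Price 0.7629; hedge Δ=0.0000, bond B=0.7623.
The time-0 hedge costs 0.7629, which is the no-arbitrage price.

(0,0): Delta=0.0000 Bond=0.7623
(1,0): Delta=0.0002 Bond=0.8054
(1,1): Delta=0.0000 Bond=0.8163
(2,0): Delta=0.0036 Bond=0.6875
(2,1): Delta=0.0000 Bond=0.8734
(2,2): Delta=0.0000 Bond=0.8734
(3,0): Delta=0.0805 Bond=-2.2488
(3,1): Delta=0.0000 Bond=0.9346
(3,2): Delta=0.0000 Bond=0.9346
(3,3): Delta=0.0000 Bond=0.9346
V0=0.7629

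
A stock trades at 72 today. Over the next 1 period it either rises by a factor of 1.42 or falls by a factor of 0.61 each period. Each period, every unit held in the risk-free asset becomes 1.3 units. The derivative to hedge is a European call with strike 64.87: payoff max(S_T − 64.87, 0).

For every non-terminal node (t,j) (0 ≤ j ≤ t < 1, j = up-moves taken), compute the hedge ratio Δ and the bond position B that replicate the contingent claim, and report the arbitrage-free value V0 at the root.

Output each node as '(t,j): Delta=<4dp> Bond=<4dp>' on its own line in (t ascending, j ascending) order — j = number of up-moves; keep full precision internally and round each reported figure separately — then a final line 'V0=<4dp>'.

(0,0): Delta=0.6408 Bond=-21.6483
V0=24.4875

Under the risk-neutral measure, an up-move has probability p* = (R−d)/(u−d) = 0.8519 and values discount at R = 1.3.
Payoff layer (t=1): V(1,0)=0.0000, V(1,1)=37.3700
  t=0,j=0: stock 72.0000 → up 102.2400 (V=37.3700), down 43.9200 (V=0.0000). Price 24.4875; hedge Δ=0.6408, bond B=-21.6483.
Each (Δ,B) replicates both successor values, so the strategy is self-financing and V0 is arbitrage-free.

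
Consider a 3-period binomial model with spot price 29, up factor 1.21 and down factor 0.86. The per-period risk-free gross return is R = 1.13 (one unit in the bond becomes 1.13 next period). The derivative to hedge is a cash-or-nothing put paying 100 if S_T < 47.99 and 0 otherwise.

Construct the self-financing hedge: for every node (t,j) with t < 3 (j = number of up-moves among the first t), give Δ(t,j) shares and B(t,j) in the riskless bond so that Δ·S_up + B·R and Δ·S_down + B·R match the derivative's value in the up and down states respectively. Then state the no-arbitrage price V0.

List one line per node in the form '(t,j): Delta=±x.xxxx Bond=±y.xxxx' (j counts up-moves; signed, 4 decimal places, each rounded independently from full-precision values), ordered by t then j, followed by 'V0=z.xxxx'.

(0,0): Delta=-4.5916 Bond=170.6463
(1,0): Delta=0.0000 Bond=78.3147
(1,1): Delta=-5.5586 Bond=226.7609
(2,0): Delta=0.0000 Bond=88.4956
(2,1): Delta=0.0000 Bond=88.4956
(2,2): Delta=-6.7292 Bond=305.9418
V0=37.4886

Under the risk-neutral measure, an up-move has probability p* = (R−d)/(u−d) = 0.7714 and values discount at R = 1.13.
Terminal values V(3,·): V(3,0)=100.0000, V(3,1)=100.0000, V(3,2)=100.0000, V(3,3)=0.0000
(2,0): S=21.4484. Δ = (V_up−V_dn)/(S_up−S_dn) = (100.0000−100.0000)/(25.9526−18.4456) = 0.0000. V = [p*·100.0000 + (1−p*)·100.0000]/1.13 = 88.4956. B = V − Δ·S = 88.4956.
(2,1): S=30.1774. Δ = (V_up−V_dn)/(S_up−S_dn) = (100.0000−100.0000)/(36.5147−25.9526) = 0.0000. V = [p*·100.0000 + (1−p*)·100.0000]/1.13 = 88.4956. B = V − Δ·S = 88.4956.
(2,2): S=42.4589. Δ = (V_up−V_dn)/(S_up−S_dn) = (0.0000−100.0000)/(51.3753−36.5147) = -6.7292. V = [p*·0.0000 + (1−p*)·100.0000]/1.13 = 20.2276. B = V − Δ·S = 305.9418.
(1,0): S=24.9400. Δ = (V_up−V_dn)/(S_up−S_dn) = (88.4956−88.4956)/(30.1774−21.4484) = 0.0000. V = [p*·88.4956 + (1−p*)·88.4956]/1.13 = 78.3147. B = V − Δ·S = 78.3147.
(1,1): S=35.0900. Δ = (V_up−V_dn)/(S_up−S_dn) = (20.2276−88.4956)/(42.4589−30.1774) = -5.5586. V = [p*·20.2276 + (1−p*)·88.4956]/1.13 = 31.7094. B = V − Δ·S = 226.7609.
(0,0): S=29.0000. Δ = (V_up−V_dn)/(S_up−S_dn) = (31.7094−78.3147)/(35.0900−24.9400) = -4.5916. V = [p*·31.7094 + (1−p*)·78.3147]/1.13 = 37.4886. B = V − Δ·S = 170.6463.
Root portfolio cost Δ·29+B reproduces V0=37.4886.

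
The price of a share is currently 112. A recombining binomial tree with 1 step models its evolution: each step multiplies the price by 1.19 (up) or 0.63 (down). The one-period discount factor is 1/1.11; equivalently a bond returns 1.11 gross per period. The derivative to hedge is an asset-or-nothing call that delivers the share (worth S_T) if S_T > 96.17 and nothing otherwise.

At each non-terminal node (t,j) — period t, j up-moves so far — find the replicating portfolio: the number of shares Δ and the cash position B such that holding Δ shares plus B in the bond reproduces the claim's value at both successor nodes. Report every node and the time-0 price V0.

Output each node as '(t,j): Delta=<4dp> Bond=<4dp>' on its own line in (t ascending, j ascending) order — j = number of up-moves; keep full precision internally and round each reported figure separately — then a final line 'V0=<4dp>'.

(0,0): Delta=2.1250 Bond=-135.0811
V0=102.9189

No-arbitrage ⇒ martingale measure with p* = (R−d)/(u−d) = 0.8571.
At expiry t=1: V(1,0)=0.0000, V(1,1)=133.2800
  t=0,j=0: stock 112.0000 → up 133.2800 (V=133.2800), down 70.5600 (V=0.0000). Price 102.9189; hedge Δ=2.1250, bond B=-135.0811.
Root portfolio cost Δ·112+B reproduces V0=102.9189.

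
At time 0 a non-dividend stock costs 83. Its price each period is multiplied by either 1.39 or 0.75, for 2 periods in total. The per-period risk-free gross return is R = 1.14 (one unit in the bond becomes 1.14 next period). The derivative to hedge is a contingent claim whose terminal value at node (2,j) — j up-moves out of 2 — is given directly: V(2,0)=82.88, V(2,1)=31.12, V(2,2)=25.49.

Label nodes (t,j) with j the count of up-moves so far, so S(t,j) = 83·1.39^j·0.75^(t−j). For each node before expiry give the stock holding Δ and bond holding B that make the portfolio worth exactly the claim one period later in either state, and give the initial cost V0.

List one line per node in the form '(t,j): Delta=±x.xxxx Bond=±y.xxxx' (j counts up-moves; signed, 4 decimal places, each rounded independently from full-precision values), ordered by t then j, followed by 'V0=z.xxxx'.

Since d<R<u, set p* = (R−d)/(u−d) = 0.6094; price each node as the discounted p*-expectation of its children.
At expiry t=2: V(2,0)=82.8800, V(2,1)=31.1200, V(2,2)=25.4900
(1,0): S=62.2500. Δ = (V_up−V_dn)/(S_up−S_dn) = (31.1200−82.8800)/(86.5275−46.6875) = -1.2992. V = [p*·31.1200 + (1−p*)·82.8800]/1.14 = 45.0340. B = V − Δ·S = 125.9090.
(1,1): S=115.3700. Δ = (V_up−V_dn)/(S_up−S_dn) = (25.4900−31.1200)/(160.3643−86.5275) = -0.0762. V = [p*·25.4900 + (1−p*)·31.1200]/1.14 = 24.2888. B = V − Δ·S = 33.0857.
(0,0): S=83.0000. Δ = (V_up−V_dn)/(S_up−S_dn) = (24.2888−45.0340)/(115.3700−62.2500) = -0.3905. V = [p*·24.2888 + (1−p*)·45.0340]/1.14 = 28.4144. B = V − Δ·S = 60.8288.
Each (Δ,B) replicates both successor values, so the strategy is self-financing and V0 is arbitrage-free.

(0,0): Delta=-0.3905 Bond=60.8288
(1,0): Delta=-1.2992 Bond=125.9090
(1,1): Delta=-0.0762 Bond=33.0857
V0=28.4144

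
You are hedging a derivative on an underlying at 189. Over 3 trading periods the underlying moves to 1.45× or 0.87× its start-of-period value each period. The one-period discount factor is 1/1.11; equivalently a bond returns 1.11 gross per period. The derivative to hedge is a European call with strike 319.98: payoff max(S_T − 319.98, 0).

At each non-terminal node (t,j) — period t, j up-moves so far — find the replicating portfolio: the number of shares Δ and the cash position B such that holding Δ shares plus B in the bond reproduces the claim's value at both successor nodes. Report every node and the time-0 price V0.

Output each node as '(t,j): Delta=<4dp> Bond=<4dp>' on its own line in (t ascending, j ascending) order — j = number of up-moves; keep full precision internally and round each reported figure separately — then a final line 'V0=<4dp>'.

Since d<R<u, set p* = (R−d)/(u−d) = 0.4138; price each node as the discounted p*-expectation of its children.
Terminal values V(3,·): V(3,0)=0.0000, V(3,1)=0.0000, V(3,2)=25.7341, V(3,3)=256.2101
Node (2,0) S=143.0541: V=(p*·0.0000+(1−p*)·0.0000)/1.11=0.0000; Δ=(0.0000−0.0000)/(207.4284−124.4571)=0.0000; B=V−Δ·S=0.0000
Node (2,1) S=238.4235: V=(p*·25.7341+(1−p*)·0.0000)/1.11=9.5933; Δ=(25.7341−0.0000)/(345.7141−207.4284)=0.1861; B=V−Δ·S=-34.7758
Node (2,2) S=397.3725: V=(p*·256.2101+(1−p*)·25.7341)/1.11=109.1022; Δ=(256.2101−25.7341)/(576.1901−345.7141)=1.0000; B=V−Δ·S=-288.2703
Node (1,0) S=164.4300: V=(p*·9.5933+(1−p*)·0.0000)/1.11=3.5763; Δ=(9.5933−0.0000)/(238.4235−143.0541)=0.1006; B=V−Δ·S=-12.9639
Node (1,1) S=274.0500: V=(p*·109.1022+(1−p*)·9.5933)/1.11=45.7382; Δ=(109.1022−9.5933)/(397.3725−238.4235)=0.6260; B=V−Δ·S=-125.8289
Node (0,0) S=189.0000: V=(p*·45.7382+(1−p*)·3.5763)/1.11=18.9393; Δ=(45.7382−3.5763)/(274.0500−164.4300)=0.3846; B=V−Δ·S=-53.7538
The time-0 hedge costs 18.9393, which is the no-arbitrage price.

(0,0): Delta=0.3846 Bond=-53.7538
(1,0): Delta=0.1006 Bond=-12.9639
(1,1): Delta=0.6260 Bond=-125.8289
(2,0): Delta=0.0000 Bond=0.0000
(2,1): Delta=0.1861 Bond=-34.7758
(2,2): Delta=1.0000 Bond=-288.2703
V0=18.9393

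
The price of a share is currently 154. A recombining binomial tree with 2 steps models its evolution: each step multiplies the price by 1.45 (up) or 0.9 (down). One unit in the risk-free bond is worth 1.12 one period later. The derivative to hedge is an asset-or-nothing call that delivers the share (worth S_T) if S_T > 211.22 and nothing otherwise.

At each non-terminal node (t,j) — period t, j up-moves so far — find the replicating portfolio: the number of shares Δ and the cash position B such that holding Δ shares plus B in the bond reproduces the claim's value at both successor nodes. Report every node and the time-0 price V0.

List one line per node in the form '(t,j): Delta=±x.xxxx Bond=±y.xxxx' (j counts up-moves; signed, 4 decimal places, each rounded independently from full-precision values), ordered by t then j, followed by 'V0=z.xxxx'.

No-arbitrage ⇒ martingale measure with p* = (R−d)/(u−d) = 0.4000.
Terminal payoffs: V(2,0)=0.0000, V(2,1)=0.0000, V(2,2)=323.7850
(1,0): S=138.6000. Δ = (V_up−V_dn)/(S_up−S_dn) = (0.0000−0.0000)/(200.9700−124.7400) = 0.0000. V = [p*·0.0000 + (1−p*)·0.0000]/1.12 = 0.0000. B = V − Δ·S = 0.0000.
(1,1): S=223.3000. Δ = (V_up−V_dn)/(S_up−S_dn) = (323.7850−0.0000)/(323.7850−200.9700) = 2.6364. V = [p*·323.7850 + (1−p*)·0.0000]/1.12 = 115.6375. B = V − Δ·S = -473.0625.
(0,0): S=154.0000. Δ = (V_up−V_dn)/(S_up−S_dn) = (115.6375−0.0000)/(223.3000−138.6000) = 1.3653. V = [p*·115.6375 + (1−p*)·0.0000]/1.12 = 41.2991. B = V − Δ·S = -168.9509.
Root portfolio cost Δ·154+B reproduces V0=41.2991.

(0,0): Delta=1.3653 Bond=-168.9509
(1,0): Delta=0.0000 Bond=0.0000
(1,1): Delta=2.6364 Bond=-473.0625
V0=41.2991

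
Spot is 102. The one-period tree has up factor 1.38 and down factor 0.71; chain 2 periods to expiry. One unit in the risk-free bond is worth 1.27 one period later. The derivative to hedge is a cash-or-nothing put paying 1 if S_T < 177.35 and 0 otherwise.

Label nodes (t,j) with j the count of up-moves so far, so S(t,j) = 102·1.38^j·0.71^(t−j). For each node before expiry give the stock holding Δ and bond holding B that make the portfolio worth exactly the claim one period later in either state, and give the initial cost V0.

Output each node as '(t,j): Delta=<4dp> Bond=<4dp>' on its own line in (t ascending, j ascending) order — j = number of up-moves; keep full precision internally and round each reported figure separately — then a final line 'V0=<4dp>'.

Risk-neutral probability p* = (R−d)/(u−d) = (1.27−0.71)/(1.38−0.71) = 0.8358.
Terminal values V(2,·): V(2,0)=1.0000, V(2,1)=1.0000, V(2,2)=0.0000
Node (1,0) S=72.4200: V=(p*·1.0000+(1−p*)·1.0000)/1.27=0.7874; Δ=(1.0000−1.0000)/(99.9396−51.4182)=0.0000; B=V−Δ·S=0.7874
Node (1,1) S=140.7600: V=(p*·0.0000+(1−p*)·1.0000)/1.27=0.1293; Δ=(0.0000−1.0000)/(194.2488−99.9396)=-0.0106; B=V−Δ·S=1.6218
Node (0,0) S=102.0000: V=(p*·0.1293+(1−p*)·0.7874)/1.27=0.1869; Δ=(0.1293−0.7874)/(140.7600−72.4200)=-0.0096; B=V−Δ·S=1.1691
Each (Δ,B) replicates both successor values, so the strategy is self-financing and V0 is arbitrage-free.

(0,0): Delta=-0.0096 Bond=1.1691
(1,0): Delta=0.0000 Bond=0.7874
(1,1): Delta=-0.0106 Bond=1.6218
V0=0.1869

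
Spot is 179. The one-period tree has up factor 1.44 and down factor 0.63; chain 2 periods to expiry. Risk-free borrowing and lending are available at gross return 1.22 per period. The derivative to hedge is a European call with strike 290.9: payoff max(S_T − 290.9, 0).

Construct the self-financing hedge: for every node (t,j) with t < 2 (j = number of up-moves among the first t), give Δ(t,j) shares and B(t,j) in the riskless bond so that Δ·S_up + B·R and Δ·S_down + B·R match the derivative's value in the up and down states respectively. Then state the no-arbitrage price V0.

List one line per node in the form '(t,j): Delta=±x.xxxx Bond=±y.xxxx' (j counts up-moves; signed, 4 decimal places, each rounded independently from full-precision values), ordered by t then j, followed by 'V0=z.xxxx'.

(0,0): Delta=0.3306 Bond=-30.5548
(1,0): Delta=0.0000 Bond=0.0000
(1,1): Delta=0.3845 Bond=-51.1768
V0=28.6148

Under the risk-neutral measure, an up-move has probability p* = (R−d)/(u−d) = 0.7284 and values discount at R = 1.22.
At expiry t=2: V(2,0)=0.0000, V(2,1)=0.0000, V(2,2)=80.2744
Node (1,0) S=112.7700: V=(p*·0.0000+(1−p*)·0.0000)/1.22=0.0000; Δ=(0.0000−0.0000)/(162.3888−71.0451)=0.0000; B=V−Δ·S=0.0000
Node (1,1) S=257.7600: V=(p*·80.2744+(1−p*)·0.0000)/1.22=47.9274; Δ=(80.2744−0.0000)/(371.1744−162.3888)=0.3845; B=V−Δ·S=-51.1768
Node (0,0) S=179.0000: V=(p*·47.9274+(1−p*)·0.0000)/1.22=28.6148; Δ=(47.9274−0.0000)/(257.7600−112.7700)=0.3306; B=V−Δ·S=-30.5548
The time-0 hedge costs 28.6148, which is the no-arbitrage price.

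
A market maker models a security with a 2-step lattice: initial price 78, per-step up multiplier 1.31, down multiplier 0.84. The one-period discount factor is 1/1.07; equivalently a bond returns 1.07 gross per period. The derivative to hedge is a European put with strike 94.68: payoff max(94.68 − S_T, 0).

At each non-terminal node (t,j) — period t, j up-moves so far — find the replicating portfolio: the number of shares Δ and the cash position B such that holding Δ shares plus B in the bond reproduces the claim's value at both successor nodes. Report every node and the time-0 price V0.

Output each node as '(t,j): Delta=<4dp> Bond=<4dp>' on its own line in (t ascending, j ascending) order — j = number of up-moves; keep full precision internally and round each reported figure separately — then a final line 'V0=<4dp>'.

(0,0): Delta=-0.5113 Bond=52.7703
(1,0): Delta=-1.0000 Bond=88.4860
(1,1): Delta=-0.1843 Bond=23.0502
V0=12.8914

The replicating-portfolio and risk-neutral prices coincide; use p* = (1.07−0.84)/(1.31−0.84) = 0.4894 for the latter.
Terminal payoffs: V(2,0)=39.6432, V(2,1)=8.8488, V(2,2)=0.0000
Node (1,0) S=65.5200: V=(p*·8.8488+(1−p*)·39.6432)/1.07=22.9660; Δ=(8.8488−39.6432)/(85.8312−55.0368)=-1.0000; B=V−Δ·S=88.4860
Node (1,1) S=102.1800: V=(p*·0.0000+(1−p*)·8.8488)/1.07=4.2229; Δ=(0.0000−8.8488)/(133.8558−85.8312)=-0.1843; B=V−Δ·S=23.0502
Node (0,0) S=78.0000: V=(p*·4.2229+(1−p*)·22.9660)/1.07=12.8914; Δ=(4.2229−22.9660)/(102.1800−65.5200)=-0.5113; B=V−Δ·S=52.7703
Each (Δ,B) replicates both successor values, so the strategy is self-financing and V0 is arbitrage-free.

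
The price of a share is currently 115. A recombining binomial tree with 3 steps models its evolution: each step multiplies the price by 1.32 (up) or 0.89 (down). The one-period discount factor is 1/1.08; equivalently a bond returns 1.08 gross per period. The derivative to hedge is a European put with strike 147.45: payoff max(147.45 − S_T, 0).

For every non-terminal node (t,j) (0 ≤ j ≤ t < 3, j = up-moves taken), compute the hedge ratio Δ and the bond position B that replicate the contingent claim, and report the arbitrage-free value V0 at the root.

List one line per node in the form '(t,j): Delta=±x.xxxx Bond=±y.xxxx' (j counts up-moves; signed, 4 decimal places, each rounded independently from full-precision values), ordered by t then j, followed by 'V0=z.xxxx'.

(0,0): Delta=-0.4442 Bond=69.1681
(1,0): Delta=-0.7129 Bond=102.1986
(1,1): Delta=-0.2154 Bond=39.9684
(2,0): Delta=-1.0000 Bond=136.5278
(2,1): Delta=-0.4684 Bond=77.3389
(2,2): Delta=0.0000 Bond=0.0000
V0=18.0813

Risk-neutral probability p* = (R−d)/(u−d) = (1.08−0.89)/(1.32−0.89) = 0.4419.
Terminal payoffs: V(3,0)=66.3786, V(3,1)=27.2092, V(3,2)=0.0000, V(3,3)=0.0000
(2,0): S=91.0915. Δ = (V_up−V_dn)/(S_up−S_dn) = (27.2092−66.3786)/(120.2408−81.0714) = -1.0000. V = [p*·27.2092 + (1−p*)·66.3786]/1.08 = 45.4363. B = V − Δ·S = 136.5278.
(2,1): S=135.1020. Δ = (V_up−V_dn)/(S_up−S_dn) = (0.0000−27.2092)/(178.3346−120.2408) = -0.4684. V = [p*·0.0000 + (1−p*)·27.2092]/1.08 = 14.0616. B = V − Δ·S = 77.3389.
(2,2): S=200.3760. Δ = (V_up−V_dn)/(S_up−S_dn) = (0.0000−0.0000)/(264.4963−178.3346) = 0.0000. V = [p*·0.0000 + (1−p*)·0.0000]/1.08 = 0.0000. B = V − Δ·S = 0.0000.
(1,0): S=102.3500. Δ = (V_up−V_dn)/(S_up−S_dn) = (14.0616−45.4363)/(135.1020−91.0915) = -0.7129. V = [p*·14.0616 + (1−p*)·45.4363]/1.08 = 29.2343. B = V − Δ·S = 102.1986.
(1,1): S=151.8000. Δ = (V_up−V_dn)/(S_up−S_dn) = (0.0000−14.0616)/(200.3760−135.1020) = -0.2154. V = [p*·0.0000 + (1−p*)·14.0616]/1.08 = 7.2670. B = V − Δ·S = 39.9684.
(0,0): S=115.0000. Δ = (V_up−V_dn)/(S_up−S_dn) = (7.2670−29.2343)/(151.8000−102.3500) = -0.4442. V = [p*·7.2670 + (1−p*)·29.2343]/1.08 = 18.0813. B = V − Δ·S = 69.1681.
Self-financing check: at every node Δ·S+B equals the discounted successor values.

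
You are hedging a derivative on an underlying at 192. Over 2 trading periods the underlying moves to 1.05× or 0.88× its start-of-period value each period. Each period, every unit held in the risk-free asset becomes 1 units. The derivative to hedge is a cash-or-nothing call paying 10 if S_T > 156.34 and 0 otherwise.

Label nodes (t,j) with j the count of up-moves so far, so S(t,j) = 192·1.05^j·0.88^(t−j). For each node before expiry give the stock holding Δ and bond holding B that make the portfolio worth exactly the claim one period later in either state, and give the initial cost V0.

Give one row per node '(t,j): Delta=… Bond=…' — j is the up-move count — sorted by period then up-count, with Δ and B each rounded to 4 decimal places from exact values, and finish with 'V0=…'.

(0,0): Delta=0.0901 Bond=-8.1661
(1,0): Delta=0.3482 Bond=-51.7647
(1,1): Delta=0.0000 Bond=10.0000
V0=9.1349

Since d<R<u, set p* = (R−d)/(u−d) = 0.7059; price each node as the discounted p*-expectation of its children.
Terminal payoffs: V(2,0)=0.0000, V(2,1)=10.0000, V(2,2)=10.0000
  t=1,j=0: stock 168.9600 → up 177.4080 (V=10.0000), down 148.6848 (V=0.0000). Price 7.0588; hedge Δ=0.3482, bond B=-51.7647.
  t=1,j=1: stock 201.6000 → up 211.6800 (V=10.0000), down 177.4080 (V=10.0000). Price 10.0000; hedge Δ=0.0000, bond B=10.0000.
  t=0,j=0: stock 192.0000 → up 201.6000 (V=10.0000), down 168.9600 (V=7.0588). Price 9.1349; hedge Δ=0.0901, bond B=-8.1661.
Root portfolio cost Δ·192+B reproduces V0=9.1349.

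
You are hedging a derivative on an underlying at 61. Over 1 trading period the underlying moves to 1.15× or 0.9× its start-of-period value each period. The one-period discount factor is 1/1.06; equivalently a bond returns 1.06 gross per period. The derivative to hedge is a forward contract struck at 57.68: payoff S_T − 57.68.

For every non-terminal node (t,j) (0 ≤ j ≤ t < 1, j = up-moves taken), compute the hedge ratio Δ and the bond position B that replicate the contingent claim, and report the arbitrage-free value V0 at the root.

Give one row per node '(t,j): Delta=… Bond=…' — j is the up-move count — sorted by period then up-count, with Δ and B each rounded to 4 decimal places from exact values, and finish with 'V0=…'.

No-arbitrage ⇒ martingale measure with p* = (R−d)/(u−d) = 0.6400.
Payoff layer (t=1): V(1,0)=-2.7800, V(1,1)=12.4700
(0,0): S=61.0000. Δ = (V_up−V_dn)/(S_up−S_dn) = (12.4700−-2.7800)/(70.1500−54.9000) = 1.0000. V = [p*·12.4700 + (1−p*)·-2.7800]/1.06 = 6.5849. B = V − Δ·S = -54.4151.
Root portfolio cost Δ·61+B reproduces V0=6.5849.

(0,0): Delta=1.0000 Bond=-54.4151
V0=6.5849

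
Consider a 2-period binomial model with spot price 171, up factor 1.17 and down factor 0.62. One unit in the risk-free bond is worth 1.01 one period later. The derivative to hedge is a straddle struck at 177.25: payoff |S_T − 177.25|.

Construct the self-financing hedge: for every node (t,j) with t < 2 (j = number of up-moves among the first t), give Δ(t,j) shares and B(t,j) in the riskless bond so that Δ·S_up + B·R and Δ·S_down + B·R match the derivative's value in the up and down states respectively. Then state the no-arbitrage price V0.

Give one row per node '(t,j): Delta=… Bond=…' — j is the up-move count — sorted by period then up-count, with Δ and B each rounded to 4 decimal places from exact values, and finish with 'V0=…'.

(0,0): Delta=-0.1515 Bond=84.6918
(1,0): Delta=-1.0000 Bond=175.4950
(1,1): Delta=0.0329 Bond=48.6336
V0=58.7827

The replicating-portfolio and risk-neutral prices coincide; use p* = (1.01−0.62)/(1.17−0.62) = 0.7091 for the latter.
Terminal payoffs: V(2,0)=111.5176, V(2,1)=53.2066, V(2,2)=56.8319
  t=1,j=0: stock 106.0200 → up 124.0434 (V=53.2066), down 65.7324 (V=111.5176). Price 69.4750; hedge Δ=-1.0000, bond B=175.4950.
  t=1,j=1: stock 200.0700 → up 234.0819 (V=56.8319), down 124.0434 (V=53.2066). Price 55.2250; hedge Δ=0.0329, bond B=48.6336.
  t=0,j=0: stock 171.0000 → up 200.0700 (V=55.2250), down 106.0200 (V=69.4750). Price 58.7827; hedge Δ=-0.1515, bond B=84.6918.
Each (Δ,B) replicates both successor values, so the strategy is self-financing and V0 is arbitrage-free.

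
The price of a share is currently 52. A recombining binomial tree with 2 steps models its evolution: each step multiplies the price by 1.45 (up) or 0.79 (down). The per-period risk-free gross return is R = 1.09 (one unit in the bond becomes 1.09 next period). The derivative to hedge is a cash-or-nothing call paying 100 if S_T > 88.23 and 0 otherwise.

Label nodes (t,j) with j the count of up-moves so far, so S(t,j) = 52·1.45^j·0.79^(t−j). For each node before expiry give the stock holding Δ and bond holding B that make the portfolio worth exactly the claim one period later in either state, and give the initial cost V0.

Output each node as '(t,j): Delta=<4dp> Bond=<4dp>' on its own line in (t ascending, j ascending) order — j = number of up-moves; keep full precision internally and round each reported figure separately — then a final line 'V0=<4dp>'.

Under the risk-neutral measure, an up-move has probability p* = (R−d)/(u−d) = 0.4545 and values discount at R = 1.09.
Payoff layer (t=2): V(2,0)=0.0000, V(2,1)=0.0000, V(2,2)=100.0000
  t=1,j=0: stock 41.0800 → up 59.5660 (V=0.0000), down 32.4532 (V=0.0000). Price 0.0000; hedge Δ=0.0000, bond B=0.0000.
  t=1,j=1: stock 75.4000 → up 109.3300 (V=100.0000), down 59.5660 (V=0.0000). Price 41.7014; hedge Δ=2.0095, bond B=-109.8137.
  t=0,j=0: stock 52.0000 → up 75.4000 (V=41.7014), down 41.0800 (V=0.0000). Price 17.3901; hedge Δ=1.2151, bond B=-45.7939.
Check: Δ(0,0)·S0 + B(0,0) = 17.3901 = V0.

(0,0): Delta=1.2151 Bond=-45.7939
(1,0): Delta=0.0000 Bond=0.0000
(1,1): Delta=2.0095 Bond=-109.8137
V0=17.3901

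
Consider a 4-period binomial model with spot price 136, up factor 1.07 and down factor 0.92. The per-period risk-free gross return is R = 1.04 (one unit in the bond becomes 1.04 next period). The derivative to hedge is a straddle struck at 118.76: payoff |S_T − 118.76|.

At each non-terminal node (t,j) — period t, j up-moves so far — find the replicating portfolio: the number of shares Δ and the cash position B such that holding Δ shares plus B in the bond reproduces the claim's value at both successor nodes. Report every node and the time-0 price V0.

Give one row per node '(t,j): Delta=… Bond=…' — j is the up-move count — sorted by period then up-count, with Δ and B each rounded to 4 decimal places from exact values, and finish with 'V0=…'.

(0,0): Delta=0.9434 Bond=-93.5172
(1,0): Delta=0.7657 Bond=-75.0308
(1,1): Delta=0.9815 Bond=-102.8147
(2,0): Delta=0.1610 Bond=-8.4197
(2,1): Delta=0.8957 Bond=-95.4352
(2,2): Delta=1.0000 Bond=-109.8003
(3,0): Delta=-1.0000 Bond=114.1923
(3,1): Delta=0.4105 Bond=-39.4937
(3,2): Delta=1.0000 Bond=-114.1923
(3,3): Delta=1.0000 Bond=-114.1923
V0=34.7801

The replicating-portfolio and risk-neutral prices coincide; use p* = (1.04−0.92)/(1.07−0.92) = 0.8000 for the latter.
Terminal payoffs: V(4,0)=21.3306, V(4,1)=5.4453, V(4,2)=13.0299, V(4,3)=34.5174, V(4,4)=59.5083
(3,0): S=105.9016. Δ = (V_up−V_dn)/(S_up−S_dn) = (5.4453−21.3306)/(113.3147−97.4294) = -1.0000. V = [p*·5.4453 + (1−p*)·21.3306]/1.04 = 8.2907. B = V − Δ·S = 114.1923.
(3,1): S=123.1681. Δ = (V_up−V_dn)/(S_up−S_dn) = (13.0299−5.4453)/(131.7899−113.3147) = 0.4105. V = [p*·13.0299 + (1−p*)·5.4453]/1.04 = 11.0702. B = V − Δ·S = -39.4937.
(3,2): S=143.2499. Δ = (V_up−V_dn)/(S_up−S_dn) = (34.5174−13.0299)/(153.2774−131.7899) = 1.0000. V = [p*·34.5174 + (1−p*)·13.0299]/1.04 = 29.0576. B = V − Δ·S = -114.1923.
(3,3): S=166.6058. Δ = (V_up−V_dn)/(S_up−S_dn) = (59.5083−34.5174)/(178.2683−153.2774) = 1.0000. V = [p*·59.5083 + (1−p*)·34.5174]/1.04 = 52.4135. B = V − Δ·S = -114.1923.
(2,0): S=115.1104. Δ = (V_up−V_dn)/(S_up−S_dn) = (11.0702−8.2907)/(123.1681−105.9016) = 0.1610. V = [p*·11.0702 + (1−p*)·8.2907]/1.04 = 10.1099. B = V − Δ·S = -8.4197.
(2,1): S=133.8784. Δ = (V_up−V_dn)/(S_up−S_dn) = (29.0576−11.0702)/(143.2499−123.1681) = 0.8957. V = [p*·29.0576 + (1−p*)·11.0702]/1.04 = 24.4809. B = V − Δ·S = -95.4352.
(2,2): S=155.7064. Δ = (V_up−V_dn)/(S_up−S_dn) = (52.4135−29.0576)/(166.6058−143.2499) = 1.0000. V = [p*·52.4135 + (1−p*)·29.0576]/1.04 = 45.9061. B = V − Δ·S = -109.8003.
(1,0): S=125.1200. Δ = (V_up−V_dn)/(S_up−S_dn) = (24.4809−10.1099)/(133.8784−115.1104) = 0.7657. V = [p*·24.4809 + (1−p*)·10.1099]/1.04 = 20.7756. B = V − Δ·S = -75.0308.
(1,1): S=145.5200. Δ = (V_up−V_dn)/(S_up−S_dn) = (45.9061−24.4809)/(155.7064−133.8784) = 0.9815. V = [p*·45.9061 + (1−p*)·24.4809]/1.04 = 40.0202. B = V − Δ·S = -102.8147.
(0,0): S=136.0000. Δ = (V_up−V_dn)/(S_up−S_dn) = (40.0202−20.7756)/(145.5200−125.1200) = 0.9434. V = [p*·40.0202 + (1−p*)·20.7756]/1.04 = 34.7801. B = V − Δ·S = -93.5172.
Check: Δ(0,0)·S0 + B(0,0) = 34.7801 = V0.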